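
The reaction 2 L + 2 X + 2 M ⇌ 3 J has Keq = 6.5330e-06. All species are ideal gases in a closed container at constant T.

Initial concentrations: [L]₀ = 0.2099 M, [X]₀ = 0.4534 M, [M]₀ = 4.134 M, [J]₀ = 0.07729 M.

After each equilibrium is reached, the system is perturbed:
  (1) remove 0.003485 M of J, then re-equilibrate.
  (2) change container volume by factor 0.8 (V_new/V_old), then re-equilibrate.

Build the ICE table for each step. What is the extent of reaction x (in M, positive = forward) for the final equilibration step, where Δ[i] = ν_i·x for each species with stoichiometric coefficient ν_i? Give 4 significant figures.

x = 0.001206 M

Q₀ = 0.002983 vs Keq = 6.5330e-06 ⇒ Q>K, reverse
Step 1:
                  L         X         M         J
  I          0.2099    0.4534     4.134   0.07729
  C         0.04341   0.04341   0.04341  -0.06511
  E          0.2533    0.4968     4.177   0.01218
  solve Keq expr → x = -0.0217; check Q = 6.5330e-06
Then remove 0.003485 M of J.
Step 2:
                  L         X         M         J
  I          0.2533    0.4968     4.177  0.008692
  C       -0.002248 -0.002248 -0.002248  0.003372
  E          0.2511    0.4946     4.175   0.01206
  solve Keq expr → x = 0.001124; check Q = 6.5330e-06
Then change container volume by factor 0.8 (V_new/V_old).
Step 3:
                  L         X         M         J
  I          0.3138    0.6182     5.219   0.01508
  C       -0.002412 -0.002412 -0.002412  0.003619
  E          0.3114    0.6158     5.217    0.0187
  solve Keq expr → x = 0.001206; check Q = 6.5330e-06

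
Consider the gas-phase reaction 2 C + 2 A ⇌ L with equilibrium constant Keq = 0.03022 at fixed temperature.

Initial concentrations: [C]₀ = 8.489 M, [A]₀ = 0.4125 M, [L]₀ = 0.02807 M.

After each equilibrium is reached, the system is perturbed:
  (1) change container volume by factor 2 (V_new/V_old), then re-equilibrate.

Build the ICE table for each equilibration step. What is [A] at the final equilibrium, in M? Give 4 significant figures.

Q₀ = 0.002289 vs Keq = 0.03022 ⇒ Q<K, forward
Step 1:
                  C         A         L
  init        8.489    0.4125   0.02807
  Δ         -0.1765   -0.1765   0.08824
  eq          8.313     0.236    0.1163
  solve Keq expr → x = 0.08824; check Q = 0.03022
Then change container volume by factor 2 (V_new/V_old).
Step 2:
                  C         A         L
  init        4.156     0.118   0.05816
  Δ          0.0757    0.0757  -0.03785
  eq          4.232    0.1937   0.02031
  solve Keq expr → x = -0.03785; check Q = 0.03022

[A]_eq = 0.1937 M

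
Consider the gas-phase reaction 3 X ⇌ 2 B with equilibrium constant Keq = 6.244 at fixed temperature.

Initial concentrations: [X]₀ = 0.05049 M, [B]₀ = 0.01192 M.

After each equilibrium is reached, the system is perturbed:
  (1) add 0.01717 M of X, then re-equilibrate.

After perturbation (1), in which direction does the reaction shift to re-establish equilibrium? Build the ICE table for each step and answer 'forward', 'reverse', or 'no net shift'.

Direction: forward

Q₀ = 1.104 vs Keq = 6.244 ⇒ Q<K, forward
Step 1:
                   X          B
  Initial    0.05049    0.01192
  Change    -0.01125   0.007502
  Equil      0.03924    0.01942
  solve Keq expr → x = 0.003751; check Q = 6.244
Then add 0.01717 M of X.
Step 2:
                   X          B
  Initial    0.05641    0.01942
  Change   -0.009251   0.006167
  Equil      0.04716    0.02559
  solve Keq expr → x = 0.003084; check Q = 6.244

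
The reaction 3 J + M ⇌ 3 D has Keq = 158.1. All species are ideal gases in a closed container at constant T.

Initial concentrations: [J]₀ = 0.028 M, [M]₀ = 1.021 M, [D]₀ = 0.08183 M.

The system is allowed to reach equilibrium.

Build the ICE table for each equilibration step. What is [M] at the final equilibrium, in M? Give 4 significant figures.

Q₀ = 24.45 vs Keq = 158.1 ⇒ Q<K, forward
Step 1:
                   J          M          D
  I            0.028      1.021    0.08183
  C         -0.01094  -0.003647    0.01094
  E          0.01706      1.017    0.09277
  solve Keq expr → x = 0.003647; check Q = 158.1

[M]_eq = 1.017 M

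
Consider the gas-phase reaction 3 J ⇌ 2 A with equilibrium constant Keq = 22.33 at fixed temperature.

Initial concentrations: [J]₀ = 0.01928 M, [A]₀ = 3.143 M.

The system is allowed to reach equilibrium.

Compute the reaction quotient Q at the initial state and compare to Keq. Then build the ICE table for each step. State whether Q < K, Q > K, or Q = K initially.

Q₀ = 1.3784e+06 vs Keq = 22.33 ⇒ Q>K, reverse
Step 1:
                  J         A
  Initial   0.01928     3.143
  Change     0.6688   -0.4459
  Equil      0.6881     2.697
  solve Keq expr → x = -0.2229; check Q = 22.33

Q₀ = 1.3784e+06; Q > K (proceeds reverse)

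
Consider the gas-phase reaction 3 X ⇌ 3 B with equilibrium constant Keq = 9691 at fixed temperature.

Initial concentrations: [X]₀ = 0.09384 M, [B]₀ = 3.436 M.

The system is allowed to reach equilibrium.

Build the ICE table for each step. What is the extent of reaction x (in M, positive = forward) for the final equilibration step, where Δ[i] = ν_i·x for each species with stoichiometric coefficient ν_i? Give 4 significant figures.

Q₀ = 4.9090e+04 vs Keq = 9691 ⇒ Q>K, reverse
Step 1:
                    X           B
  init        0.09384       3.436
  Δ           0.06431    -0.06431
  eq           0.1581       3.372
  solve Keq expr → x = -0.02144; check Q = 9691

x = -0.02144 M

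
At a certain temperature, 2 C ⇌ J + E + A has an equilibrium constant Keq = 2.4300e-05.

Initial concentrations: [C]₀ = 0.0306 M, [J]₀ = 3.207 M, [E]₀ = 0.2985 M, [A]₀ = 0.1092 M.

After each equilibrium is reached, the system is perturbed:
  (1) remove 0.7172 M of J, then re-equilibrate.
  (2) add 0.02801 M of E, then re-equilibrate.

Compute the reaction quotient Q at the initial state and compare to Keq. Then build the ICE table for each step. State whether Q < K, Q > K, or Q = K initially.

Q₀ = 111.6 vs Keq = 2.4300e-05 ⇒ Q>K, reverse
Step 1:
                   C          J          E          A
  I           0.0306      3.207     0.2985     0.1092
  C           0.2184    -0.1092    -0.1092    -0.1092
  E            0.249      3.098     0.1893 2.5691e-06
  solve Keq expr → x = -0.1092; check Q = 2.4300e-05
Then remove 0.7172 M of J.
Step 2:
                   C          J          E          A
  I            0.249      2.381     0.1893 2.5691e-06
  C       -1.5478e-06 7.7392e-07 7.7392e-07 7.7392e-07
  E            0.249      2.381     0.1893 3.3430e-06
  solve Keq expr → x = 7.7392e-07; check Q = 2.4300e-05
Then add 0.02801 M of E.
Step 3:
                   C          J          E          A
  I            0.249      2.381     0.2173 3.3430e-06
  C       8.6172e-07 -4.3086e-07 -4.3086e-07 -4.3086e-07
  E            0.249      2.381     0.2173 2.9121e-06
  solve Keq expr → x = -4.3086e-07; check Q = 2.4300e-05

Q₀ = 111.6; Q > K (proceeds reverse)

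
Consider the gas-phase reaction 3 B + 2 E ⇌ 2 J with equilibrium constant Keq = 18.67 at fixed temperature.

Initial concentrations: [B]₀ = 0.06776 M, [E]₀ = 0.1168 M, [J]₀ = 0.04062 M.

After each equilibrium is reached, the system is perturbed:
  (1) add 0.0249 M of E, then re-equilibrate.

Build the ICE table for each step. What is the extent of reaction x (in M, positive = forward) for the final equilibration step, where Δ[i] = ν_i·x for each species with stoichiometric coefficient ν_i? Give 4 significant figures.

x = 0.001047 M

Q₀ = 388.8 vs Keq = 18.67 ⇒ Q>K, reverse
Step 1:
                   B          E          J
  init       0.06776     0.1168    0.04062
  Δ          0.03246    0.02164   -0.02164
  eq          0.1002     0.1384    0.01898
  solve Keq expr → x = -0.01082; check Q = 18.67
Then add 0.0249 M of E.
Step 2:
                   B          E          J
  init        0.1002     0.1633    0.01898
  Δ        -0.003142  -0.002095   0.002095
  eq         0.09708     0.1612    0.02107
  solve Keq expr → x = 0.001047; check Q = 18.67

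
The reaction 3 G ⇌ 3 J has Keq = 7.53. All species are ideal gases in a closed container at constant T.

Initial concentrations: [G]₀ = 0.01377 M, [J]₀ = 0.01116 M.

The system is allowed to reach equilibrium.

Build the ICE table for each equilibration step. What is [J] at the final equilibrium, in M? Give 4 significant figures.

[J]_eq = 0.01651 M

Q₀ = 0.5323 vs Keq = 7.53 ⇒ Q<K, forward
Step 1:
                    G           J
  init        0.01377     0.01116
  Δ         -0.005348    0.005348
  eq         0.008422     0.01651
  solve Keq expr → x = 0.001783; check Q = 7.53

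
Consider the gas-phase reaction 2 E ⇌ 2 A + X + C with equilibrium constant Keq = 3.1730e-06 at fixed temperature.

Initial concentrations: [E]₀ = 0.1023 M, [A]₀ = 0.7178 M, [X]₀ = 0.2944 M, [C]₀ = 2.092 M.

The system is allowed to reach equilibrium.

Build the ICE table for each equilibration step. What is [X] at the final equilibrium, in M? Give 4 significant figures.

[X]_eq = 5.0566e-05 M

Q₀ = 30.32 vs Keq = 3.1730e-06 ⇒ Q>K, reverse
Step 1:
                  E         A         X         C
  I          0.1023    0.7178    0.2944     2.092
  C          0.5887   -0.5887   -0.2943   -0.2943
  E           0.691    0.1291 5.0566e-05     1.798
  solve Keq expr → x = -0.2943; check Q = 3.1730e-06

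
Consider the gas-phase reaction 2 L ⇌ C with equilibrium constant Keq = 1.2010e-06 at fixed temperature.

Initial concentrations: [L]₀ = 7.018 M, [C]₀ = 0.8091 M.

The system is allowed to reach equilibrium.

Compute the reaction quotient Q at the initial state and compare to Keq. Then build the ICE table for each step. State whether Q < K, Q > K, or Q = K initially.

Q₀ = 0.01643 vs Keq = 1.2010e-06 ⇒ Q>K, reverse
Step 1:
                    L           C
  init          7.018      0.8091
  Δ             1.618      -0.809
  eq            8.636  8.9572e-05
  solve Keq expr → x = -0.809; check Q = 1.2010e-06

Q₀ = 0.01643; Q > K (proceeds reverse)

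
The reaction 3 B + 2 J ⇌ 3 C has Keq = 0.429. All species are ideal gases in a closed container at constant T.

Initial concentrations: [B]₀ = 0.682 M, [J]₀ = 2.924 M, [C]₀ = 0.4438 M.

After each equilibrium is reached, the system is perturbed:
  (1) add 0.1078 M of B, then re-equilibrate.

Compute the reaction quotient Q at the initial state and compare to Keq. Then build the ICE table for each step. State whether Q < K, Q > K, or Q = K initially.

Q₀ = 0.03223 vs Keq = 0.429 ⇒ Q<K, forward
Step 1:
                    B           J           C
  init          0.682       2.924      0.4438
  Δ           -0.2295      -0.153      0.2295
  eq           0.4525       2.771      0.6733
  solve Keq expr → x = 0.0765; check Q = 0.429
Then add 0.1078 M of B.
Step 2:
                    B           J           C
  init         0.5603       2.771      0.6733
  Δ          -0.06152    -0.04101     0.06152
  eq           0.4988        2.73      0.7348
  solve Keq expr → x = 0.02051; check Q = 0.429

Q₀ = 0.03223; Q < K (proceeds forward)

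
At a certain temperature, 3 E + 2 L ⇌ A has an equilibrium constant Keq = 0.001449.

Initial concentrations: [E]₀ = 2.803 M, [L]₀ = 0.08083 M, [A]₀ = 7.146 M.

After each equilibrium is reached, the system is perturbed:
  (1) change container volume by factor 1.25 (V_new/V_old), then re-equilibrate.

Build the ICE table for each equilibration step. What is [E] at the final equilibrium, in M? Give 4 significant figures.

Q₀ = 49.66 vs Keq = 0.001449 ⇒ Q>K, reverse
Step 1:
                   E          L          A
  I            2.803    0.08083      7.146
  C            4.559      3.039      -1.52
  E            7.362       3.12      5.626
  solve Keq expr → x = -1.52; check Q = 0.001449
Then change container volume by factor 1.25 (V_new/V_old).
Step 2:
                   E          L          A
  I            5.889      2.496      4.501
  C           0.8645     0.5763    -0.2882
  E            6.754      3.072      4.213
  solve Keq expr → x = -0.2882; check Q = 0.001449

[E]_eq = 6.754 M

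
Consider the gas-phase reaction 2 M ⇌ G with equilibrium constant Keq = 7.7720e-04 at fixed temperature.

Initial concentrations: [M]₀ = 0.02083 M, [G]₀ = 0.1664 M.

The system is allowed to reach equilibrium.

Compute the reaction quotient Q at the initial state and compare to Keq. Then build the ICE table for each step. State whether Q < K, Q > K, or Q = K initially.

Q₀ = 383.5; Q > K (proceeds reverse)

Q₀ = 383.5 vs Keq = 7.7720e-04 ⇒ Q>K, reverse
Step 1:
                   M          G
  I          0.02083     0.1664
  C           0.3326    -0.1663
  E           0.3534 9.7085e-05
  solve Keq expr → x = -0.1663; check Q = 7.7720e-04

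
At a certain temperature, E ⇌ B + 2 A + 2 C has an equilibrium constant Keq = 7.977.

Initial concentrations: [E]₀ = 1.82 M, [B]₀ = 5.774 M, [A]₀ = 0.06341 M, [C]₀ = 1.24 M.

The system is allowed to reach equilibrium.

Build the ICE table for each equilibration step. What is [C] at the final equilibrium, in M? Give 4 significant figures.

Q₀ = 0.01961 vs Keq = 7.977 ⇒ Q<K, forward
Step 1:
                   E          B          A          C
  init          1.82      5.774    0.06341       1.24
  Δ          -0.3336     0.3336     0.6672     0.6672
  eq           1.486      6.108     0.7306      1.907
  solve Keq expr → x = 0.3336; check Q = 7.977

[C]_eq = 1.907 M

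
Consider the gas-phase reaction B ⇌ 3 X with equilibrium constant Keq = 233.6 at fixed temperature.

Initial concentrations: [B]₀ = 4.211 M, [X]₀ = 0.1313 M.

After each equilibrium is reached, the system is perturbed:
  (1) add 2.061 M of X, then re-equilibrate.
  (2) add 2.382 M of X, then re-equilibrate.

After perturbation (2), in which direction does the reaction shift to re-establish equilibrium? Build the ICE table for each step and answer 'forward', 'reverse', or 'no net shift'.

Q₀ = 5.3754e-04 vs Keq = 233.6 ⇒ Q<K, forward
Step 1:
                    B           X
  init          4.211      0.1313
  Δ             -2.44        7.32
  eq            1.771       7.451
  solve Keq expr → x = 2.44; check Q = 233.6
Then add 2.061 M of X.
Step 2:
                    B           X
  init          1.771       9.512
  Δ            0.4802      -1.441
  eq            2.251       8.072
  solve Keq expr → x = -0.4802; check Q = 233.6
Then add 2.382 M of X.
Step 3:
                    B           X
  init          2.251       10.45
  Δ            0.5803      -1.741
  eq            2.831       8.713
  solve Keq expr → x = -0.5803; check Q = 233.6

Direction: reverse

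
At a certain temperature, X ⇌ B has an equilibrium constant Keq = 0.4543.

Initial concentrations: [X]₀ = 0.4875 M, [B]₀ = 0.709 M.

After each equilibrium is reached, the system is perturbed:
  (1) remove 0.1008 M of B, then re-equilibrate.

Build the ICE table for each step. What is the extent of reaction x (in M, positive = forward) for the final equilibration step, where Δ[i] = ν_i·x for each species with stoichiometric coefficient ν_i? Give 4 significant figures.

Q₀ = 1.454 vs Keq = 0.4543 ⇒ Q>K, reverse
Step 1:
                    X           B
  Initial      0.4875       0.709
  Change       0.3352     -0.3352
  Equil        0.8227      0.3738
  solve Keq expr → x = -0.3352; check Q = 0.4543
Then remove 0.1008 M of B.
Step 2:
                    X           B
  Initial      0.8227       0.273
  Change     -0.06931     0.06931
  Equil        0.7534      0.3423
  solve Keq expr → x = 0.06931; check Q = 0.4543

x = 0.06931 M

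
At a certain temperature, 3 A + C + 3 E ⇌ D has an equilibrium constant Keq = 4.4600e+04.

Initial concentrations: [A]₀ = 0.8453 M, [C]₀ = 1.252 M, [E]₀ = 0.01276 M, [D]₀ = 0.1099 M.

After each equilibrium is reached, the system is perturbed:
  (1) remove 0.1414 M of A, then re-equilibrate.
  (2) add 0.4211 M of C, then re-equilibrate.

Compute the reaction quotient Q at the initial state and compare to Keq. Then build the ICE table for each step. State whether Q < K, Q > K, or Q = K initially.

Q₀ = 6.9953e+04 vs Keq = 4.4600e+04 ⇒ Q>K, reverse
Step 1:
                  A         C         E         D
  init       0.8453     1.252   0.01276    0.1099
  Δ        0.001998 6.6599e-04  0.001998 -6.6599e-04
  eq         0.8473     1.253   0.01476    0.1092
  solve Keq expr → x = -6.6599e-04; check Q = 4.4600e+04
Then remove 0.1414 M of A.
Step 2:
                  A         C         E         D
  init       0.7059     1.253   0.01476    0.1092
  Δ         0.00283 9.4337e-04   0.00283 -9.4337e-04
  eq         0.7087     1.254   0.01759    0.1083
  solve Keq expr → x = -9.4337e-04; check Q = 4.4600e+04
Then add 0.4211 M of C.
Step 3:
                  A         C         E         D
  init       0.7087     1.675   0.01759    0.1083
  Δ       -0.001556 -5.1874e-04 -0.001556 5.1874e-04
  eq         0.7072     1.674   0.01603    0.1088
  solve Keq expr → x = 5.1874e-04; check Q = 4.4600e+04

Q₀ = 6.9953e+04; Q > K (proceeds reverse)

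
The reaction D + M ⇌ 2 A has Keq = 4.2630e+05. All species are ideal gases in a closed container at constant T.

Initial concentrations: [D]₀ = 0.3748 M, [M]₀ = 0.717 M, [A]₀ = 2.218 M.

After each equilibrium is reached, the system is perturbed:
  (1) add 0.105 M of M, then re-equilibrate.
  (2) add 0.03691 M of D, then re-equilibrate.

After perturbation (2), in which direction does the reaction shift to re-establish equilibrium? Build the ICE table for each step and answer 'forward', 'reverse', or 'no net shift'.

Q₀ = 18.31 vs Keq = 4.2630e+05 ⇒ Q<K, forward
Step 1:
                    D           M           A
  I            0.3748       0.717       2.218
  C           -0.3747     -0.3747      0.7495
  E        6.0354e-05      0.3423       2.967
  solve Keq expr → x = 0.3747; check Q = 4.2630e+05
Then add 0.105 M of M.
Step 2:
                    D           M           A
  I        6.0354e-05      0.4473       2.967
  C       -1.4166e-05 -1.4166e-05  2.8333e-05
  E        4.6187e-05      0.4472       2.968
  solve Keq expr → x = 1.4166e-05; check Q = 4.2630e+05
Then add 0.03691 M of D.
Step 3:
                    D           M           A
  I           0.03696      0.4472       2.968
  C           -0.0369     -0.0369     0.07381
  E        5.2876e-05      0.4103       3.041
  solve Keq expr → x = 0.0369; check Q = 4.2630e+05

Direction: forward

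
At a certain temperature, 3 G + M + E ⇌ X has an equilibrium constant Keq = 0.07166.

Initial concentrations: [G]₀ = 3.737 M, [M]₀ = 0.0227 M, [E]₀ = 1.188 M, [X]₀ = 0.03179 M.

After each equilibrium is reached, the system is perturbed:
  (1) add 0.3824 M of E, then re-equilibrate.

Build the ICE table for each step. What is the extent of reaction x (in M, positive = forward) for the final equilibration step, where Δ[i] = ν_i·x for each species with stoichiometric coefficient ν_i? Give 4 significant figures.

Q₀ = 0.02259 vs Keq = 0.07166 ⇒ Q<K, forward
Step 1:
                  G         M         E         X
  init        3.737    0.0227     1.188   0.03179
  Δ        -0.03706  -0.01235  -0.01235   0.01235
  eq            3.7   0.01035     1.176   0.04414
  solve Keq expr → x = 0.01235; check Q = 0.07166
Then add 0.3824 M of E.
Step 2:
                  G         M         E         X
  init          3.7   0.01035     1.558   0.04414
  Δ       -0.006337 -0.002112 -0.002112  0.002112
  eq          3.694  0.008233     1.556   0.04626
  solve Keq expr → x = 0.002112; check Q = 0.07166

x = 0.002112 M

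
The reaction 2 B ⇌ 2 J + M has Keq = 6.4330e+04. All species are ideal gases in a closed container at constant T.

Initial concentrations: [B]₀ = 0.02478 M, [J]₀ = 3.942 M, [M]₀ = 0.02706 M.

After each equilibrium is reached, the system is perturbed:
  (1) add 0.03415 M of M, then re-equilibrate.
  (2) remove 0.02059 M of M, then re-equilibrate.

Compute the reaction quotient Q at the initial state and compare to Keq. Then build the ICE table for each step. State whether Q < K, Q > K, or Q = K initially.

Q₀ = 684.8; Q < K (proceeds forward)

Q₀ = 684.8 vs Keq = 6.4330e+04 ⇒ Q<K, forward
Step 1:
                    B           J           M
  Initial     0.02478       3.942     0.02706
  Change     -0.02174     0.02174     0.01087
  Equil      0.003044       3.964     0.03793
  solve Keq expr → x = 0.01087; check Q = 6.4330e+04
Then add 0.03415 M of M.
Step 2:
                    B           J           M
  Initial    0.003044       3.964     0.07208
  Change     0.001134   -0.001134 -5.6719e-04
  Equil      0.004178       3.963     0.07151
  solve Keq expr → x = -5.6719e-04; check Q = 6.4330e+04
Then remove 0.02059 M of M.
Step 3:
                    B           J           M
  Initial    0.004178       3.963     0.05092
  Change  -6.4076e-04  6.4076e-04  3.2038e-04
  Equil      0.003537       3.963     0.05124
  solve Keq expr → x = 3.2038e-04; check Q = 6.4330e+04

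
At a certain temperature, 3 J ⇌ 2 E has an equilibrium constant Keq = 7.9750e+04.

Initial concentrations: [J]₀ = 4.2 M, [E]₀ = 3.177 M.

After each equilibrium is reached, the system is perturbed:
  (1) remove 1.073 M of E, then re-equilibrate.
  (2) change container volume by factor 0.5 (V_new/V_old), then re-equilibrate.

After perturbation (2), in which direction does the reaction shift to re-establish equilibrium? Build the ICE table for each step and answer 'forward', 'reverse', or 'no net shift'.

Direction: forward

Q₀ = 0.1362 vs Keq = 7.9750e+04 ⇒ Q<K, forward
Step 1:
                    J           E
  init            4.2       3.177
  Δ            -4.124       2.749
  eq          0.07608       5.926
  solve Keq expr → x = 1.375; check Q = 7.9750e+04
Then remove 1.073 M of E.
Step 2:
                    J           E
  init        0.07608       4.853
  Δ         -0.009428    0.006285
  eq          0.06665        4.86
  solve Keq expr → x = 0.003143; check Q = 7.9750e+04
Then change container volume by factor 0.5 (V_new/V_old).
Step 3:
                    J           E
  init         0.1333       9.719
  Δ          -0.02737     0.01825
  eq           0.1059       9.737
  solve Keq expr → x = 0.009123; check Q = 7.9750e+04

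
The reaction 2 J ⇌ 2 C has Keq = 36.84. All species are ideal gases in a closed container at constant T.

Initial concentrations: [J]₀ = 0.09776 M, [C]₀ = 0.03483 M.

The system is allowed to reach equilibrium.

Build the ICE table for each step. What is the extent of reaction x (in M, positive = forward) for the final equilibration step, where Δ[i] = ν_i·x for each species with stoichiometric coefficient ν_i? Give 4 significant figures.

Q₀ = 0.1269 vs Keq = 36.84 ⇒ Q<K, forward
Step 1:
                  J         C
  Initial   0.09776   0.03483
  Change   -0.07901   0.07901
  Equil     0.01875    0.1138
  solve Keq expr → x = 0.0395; check Q = 36.84

x = 0.0395 M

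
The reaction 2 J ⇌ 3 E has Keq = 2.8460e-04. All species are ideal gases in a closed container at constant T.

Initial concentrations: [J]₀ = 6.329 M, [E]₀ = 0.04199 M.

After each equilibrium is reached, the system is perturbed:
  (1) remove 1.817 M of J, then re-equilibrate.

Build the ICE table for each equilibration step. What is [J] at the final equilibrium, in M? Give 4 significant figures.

[J]_eq = 4.422 M

Q₀ = 1.8483e-06 vs Keq = 2.8460e-04 ⇒ Q<K, forward
Step 1:
                    J           E
  init          6.329     0.04199
  Δ           -0.1201      0.1802
  eq            6.209      0.2222
  solve Keq expr → x = 0.06007; check Q = 2.8460e-04
Then remove 1.817 M of J.
Step 2:
                    J           E
  init          4.392      0.2222
  Δ              0.03      -0.045
  eq            4.422      0.1772
  solve Keq expr → x = -0.015; check Q = 2.8460e-04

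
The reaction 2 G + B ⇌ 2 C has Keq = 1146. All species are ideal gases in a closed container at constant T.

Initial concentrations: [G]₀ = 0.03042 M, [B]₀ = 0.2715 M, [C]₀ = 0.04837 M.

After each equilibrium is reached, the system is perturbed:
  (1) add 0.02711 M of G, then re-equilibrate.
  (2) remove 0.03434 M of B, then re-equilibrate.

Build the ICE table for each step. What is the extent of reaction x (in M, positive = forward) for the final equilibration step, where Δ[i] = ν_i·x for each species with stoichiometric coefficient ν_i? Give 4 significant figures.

Q₀ = 9.312 vs Keq = 1146 ⇒ Q<K, forward
Step 1:
                  G         B         C
  Initial   0.03042    0.2715   0.04837
  Change   -0.02609  -0.01305   0.02609
  Equil    0.004327    0.2585   0.07446
  solve Keq expr → x = 0.01305; check Q = 1146
Then add 0.02711 M of G.
Step 2:
                  G         B         C
  Initial   0.03144    0.2585   0.07446
  Change   -0.02548  -0.01274   0.02548
  Equil    0.005956    0.2457   0.09994
  solve Keq expr → x = 0.01274; check Q = 1146
Then remove 0.03434 M of B.
Step 3:
                  G         B         C
  Initial  0.005956    0.2114   0.09994
  Change  4.3441e-04 2.1721e-04 -4.3441e-04
  Equil     0.00639    0.2116   0.09951
  solve Keq expr → x = -2.1721e-04; check Q = 1146

x = -2.1721e-04 M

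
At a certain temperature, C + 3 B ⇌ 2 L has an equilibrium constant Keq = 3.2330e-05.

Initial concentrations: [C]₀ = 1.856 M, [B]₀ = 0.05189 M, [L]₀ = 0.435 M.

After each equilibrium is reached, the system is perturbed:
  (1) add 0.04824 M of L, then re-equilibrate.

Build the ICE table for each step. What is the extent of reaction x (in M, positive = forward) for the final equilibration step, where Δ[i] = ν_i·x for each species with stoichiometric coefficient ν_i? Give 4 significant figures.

x = -0.02373 M

Q₀ = 729.7 vs Keq = 3.2330e-05 ⇒ Q>K, reverse
Step 1:
                  C         B         L
  I           1.856   0.05189     0.435
  C          0.2151    0.6454   -0.4302
  E           2.071    0.6972  0.004764
  solve Keq expr → x = -0.2151; check Q = 3.2330e-05
Then add 0.04824 M of L.
Step 2:
                  C         B         L
  I           2.071    0.6972     0.053
  C         0.02373   0.07119  -0.04746
  E           2.095    0.7684  0.005544
  solve Keq expr → x = -0.02373; check Q = 3.2330e-05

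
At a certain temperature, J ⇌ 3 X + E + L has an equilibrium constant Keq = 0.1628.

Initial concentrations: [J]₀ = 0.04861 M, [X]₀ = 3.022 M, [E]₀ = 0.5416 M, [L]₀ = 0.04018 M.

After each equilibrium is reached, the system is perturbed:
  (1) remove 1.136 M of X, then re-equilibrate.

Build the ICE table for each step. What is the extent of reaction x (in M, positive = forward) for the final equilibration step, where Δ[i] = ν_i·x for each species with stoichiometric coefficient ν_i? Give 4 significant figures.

Q₀ = 12.36 vs Keq = 0.1628 ⇒ Q>K, reverse
Step 1:
                    J           X           E           L
  I           0.04861       3.022      0.5416     0.04018
  C           0.03902     -0.1171    -0.03902    -0.03902
  E           0.08763       2.905      0.5026    0.001158
  solve Keq expr → x = -0.03902; check Q = 0.1628
Then remove 1.136 M of X.
Step 2:
                    J           X           E           L
  I           0.08763       1.769      0.5026    0.001158
  C         -0.003633      0.0109    0.003633    0.003633
  E             0.084        1.78      0.5062    0.004791
  solve Keq expr → x = 0.003633; check Q = 0.1628

x = 0.003633 M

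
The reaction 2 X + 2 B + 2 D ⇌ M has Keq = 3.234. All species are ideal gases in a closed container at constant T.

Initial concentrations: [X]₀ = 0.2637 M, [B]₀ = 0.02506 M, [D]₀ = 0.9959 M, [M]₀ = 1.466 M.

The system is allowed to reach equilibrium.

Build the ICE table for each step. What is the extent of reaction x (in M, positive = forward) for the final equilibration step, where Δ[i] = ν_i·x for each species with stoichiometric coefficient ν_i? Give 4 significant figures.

Q₀ = 3.3847e+04 vs Keq = 3.234 ⇒ Q>K, reverse
Step 1:
                  X         B         D         M
  init       0.2637   0.02506    0.9959     1.466
  Δ          0.5054    0.5054    0.5054   -0.2527
  eq         0.7691    0.5305     1.501     1.213
  solve Keq expr → x = -0.2527; check Q = 3.234

x = -0.2527 M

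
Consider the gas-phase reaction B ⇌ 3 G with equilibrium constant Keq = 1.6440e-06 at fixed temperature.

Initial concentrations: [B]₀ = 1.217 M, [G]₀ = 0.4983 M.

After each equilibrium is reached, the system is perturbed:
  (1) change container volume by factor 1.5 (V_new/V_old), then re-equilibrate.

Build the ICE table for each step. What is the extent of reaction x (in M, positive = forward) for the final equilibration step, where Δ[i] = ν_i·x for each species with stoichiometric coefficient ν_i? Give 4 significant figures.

Q₀ = 0.1017 vs Keq = 1.6440e-06 ⇒ Q>K, reverse
Step 1:
                  B         G
  Initial     1.217    0.4983
  Change     0.1617   -0.4852
  Equil       1.379   0.01314
  solve Keq expr → x = -0.1617; check Q = 1.6440e-06
Then change container volume by factor 1.5 (V_new/V_old).
Step 2:
                  B         G
  Initial    0.9191  0.008757
  Change  -9.0474e-04  0.002714
  Equil      0.9182   0.01147
  solve Keq expr → x = 9.0474e-04; check Q = 1.6440e-06

x = 9.0474e-04 M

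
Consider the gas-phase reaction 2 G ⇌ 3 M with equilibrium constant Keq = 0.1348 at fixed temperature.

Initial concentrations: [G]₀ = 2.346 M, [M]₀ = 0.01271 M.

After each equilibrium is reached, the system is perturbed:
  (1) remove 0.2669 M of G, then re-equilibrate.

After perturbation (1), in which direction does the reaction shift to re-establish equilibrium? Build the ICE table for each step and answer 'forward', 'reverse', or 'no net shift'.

Q₀ = 3.7306e-07 vs Keq = 0.1348 ⇒ Q<K, forward
Step 1:
                   G          M
  Initial      2.346    0.01271
  Change      -0.505     0.7575
  Equil        1.841     0.7702
  solve Keq expr → x = 0.2525; check Q = 0.1348
Then remove 0.2669 M of G.
Step 2:
                   G          M
  Initial      1.574     0.7702
  Change      0.0426    -0.0639
  Equil        1.617     0.7063
  solve Keq expr → x = -0.0213; check Q = 0.1348

Direction: reverse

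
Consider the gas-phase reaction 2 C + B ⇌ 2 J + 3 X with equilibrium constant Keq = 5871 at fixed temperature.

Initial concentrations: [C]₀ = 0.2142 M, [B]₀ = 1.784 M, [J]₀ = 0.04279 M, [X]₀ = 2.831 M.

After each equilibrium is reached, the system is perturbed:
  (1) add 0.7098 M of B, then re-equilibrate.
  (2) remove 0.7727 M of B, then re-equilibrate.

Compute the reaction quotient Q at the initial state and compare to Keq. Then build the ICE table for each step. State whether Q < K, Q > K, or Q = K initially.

Q₀ = 0.5075 vs Keq = 5871 ⇒ Q<K, forward
Step 1:
                    C           B           J           X
  init         0.2142       1.784     0.04279       2.831
  Δ           -0.2006     -0.1003      0.2006      0.3009
  eq          0.01357       1.684      0.2434       3.132
  solve Keq expr → x = 0.1003; check Q = 5871
Then add 0.7098 M of B.
Step 2:
                    C           B           J           X
  init        0.01357       2.393      0.2434       3.132
  Δ         -0.002072   -0.001036    0.002072    0.003108
  eq           0.0115       2.392      0.2455       3.135
  solve Keq expr → x = 0.001036; check Q = 5871
Then remove 0.7727 M of B.
Step 3:
                    C           B           J           X
  init         0.0115        1.62      0.2455       3.135
  Δ          0.002316    0.001158   -0.002316   -0.003474
  eq          0.01381       1.621      0.2432       3.132
  solve Keq expr → x = -0.001158; check Q = 5871

Q₀ = 0.5075; Q < K (proceeds forward)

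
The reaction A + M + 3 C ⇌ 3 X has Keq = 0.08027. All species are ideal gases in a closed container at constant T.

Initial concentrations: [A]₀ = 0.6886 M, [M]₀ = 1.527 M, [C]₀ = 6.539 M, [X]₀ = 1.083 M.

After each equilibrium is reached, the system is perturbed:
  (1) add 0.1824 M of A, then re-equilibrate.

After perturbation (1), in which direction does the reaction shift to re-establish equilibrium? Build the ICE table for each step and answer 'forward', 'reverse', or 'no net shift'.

Q₀ = 0.004321 vs Keq = 0.08027 ⇒ Q<K, forward
Step 1:
                   A          M          C          X
  I           0.6886      1.527      6.539      1.083
  C          -0.2866    -0.2866    -0.8597     0.8597
  E            0.402       1.24      5.679      1.943
  solve Keq expr → x = 0.2866; check Q = 0.08027
Then add 0.1824 M of A.
Step 2:
                   A          M          C          X
  I           0.5844       1.24      5.679      1.943
  C         -0.04307   -0.04307    -0.1292     0.1292
  E           0.5413      1.197       5.55      2.072
  solve Keq expr → x = 0.04307; check Q = 0.08027

Direction: forward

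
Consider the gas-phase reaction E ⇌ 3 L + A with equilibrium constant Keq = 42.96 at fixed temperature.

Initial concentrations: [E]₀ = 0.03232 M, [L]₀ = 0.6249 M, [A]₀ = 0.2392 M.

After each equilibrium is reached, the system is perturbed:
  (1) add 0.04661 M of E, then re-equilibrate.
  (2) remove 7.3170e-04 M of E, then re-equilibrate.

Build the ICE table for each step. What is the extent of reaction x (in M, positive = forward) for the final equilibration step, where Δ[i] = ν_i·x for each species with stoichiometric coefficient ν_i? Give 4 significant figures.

Q₀ = 1.806 vs Keq = 42.96 ⇒ Q<K, forward
Step 1:
                  E         L         A
  I         0.03232    0.6249    0.2392
  C        -0.03003   0.09009   0.03003
  E        0.002291     0.715    0.2692
  solve Keq expr → x = 0.03003; check Q = 42.96
Then add 0.04661 M of E.
Step 2:
                  E         L         A
  I          0.0489     0.715    0.2692
  C        -0.04444    0.1333   0.04444
  E        0.004457    0.8483    0.3137
  solve Keq expr → x = 0.04444; check Q = 42.96
Then remove 7.3170e-04 M of E.
Step 3:
                  E         L         A
  I        0.003726    0.8483    0.3137
  C       6.8945e-04 -0.002068 -6.8945e-04
  E        0.004415    0.8462     0.313
  solve Keq expr → x = -6.8945e-04; check Q = 42.96

x = -6.8945e-04 M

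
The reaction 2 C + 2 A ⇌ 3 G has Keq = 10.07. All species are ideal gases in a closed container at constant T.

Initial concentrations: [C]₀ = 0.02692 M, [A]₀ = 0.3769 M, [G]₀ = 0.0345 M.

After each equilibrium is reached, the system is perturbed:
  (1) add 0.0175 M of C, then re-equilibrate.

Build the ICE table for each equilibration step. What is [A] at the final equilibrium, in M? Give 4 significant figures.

Q₀ = 0.3989 vs Keq = 10.07 ⇒ Q<K, forward
Step 1:
                  C         A         G
  init      0.02692    0.3769    0.0345
  Δ        -0.01505  -0.01505   0.02257
  eq        0.01187    0.3619   0.05707
  solve Keq expr → x = 0.007523; check Q = 10.07
Then add 0.0175 M of C.
Step 2:
                  C         A         G
  init      0.02937    0.3619   0.05707
  Δ        -0.01128  -0.01128   0.01692
  eq        0.01809    0.3506   0.07399
  solve Keq expr → x = 0.005641; check Q = 10.07

[A]_eq = 0.3506 M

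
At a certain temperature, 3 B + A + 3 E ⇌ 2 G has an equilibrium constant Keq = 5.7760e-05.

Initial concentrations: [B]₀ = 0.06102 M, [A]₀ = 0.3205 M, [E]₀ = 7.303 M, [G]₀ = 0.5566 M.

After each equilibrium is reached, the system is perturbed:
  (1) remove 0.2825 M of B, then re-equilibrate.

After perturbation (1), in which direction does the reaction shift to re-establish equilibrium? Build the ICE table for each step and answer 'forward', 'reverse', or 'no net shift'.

Q₀ = 10.92 vs Keq = 5.7760e-05 ⇒ Q>K, reverse
Step 1:
                   B          A          E          G
  init       0.06102     0.3205      7.303     0.5566
  Δ           0.7056     0.2352     0.7056    -0.4704
  eq          0.7666     0.5557      8.009    0.08619
  solve Keq expr → x = -0.2352; check Q = 5.7760e-05
Then remove 0.2825 M of B.
Step 2:
                   B          A          E          G
  init        0.4841     0.5557      8.009    0.08619
  Δ          0.05181    0.01727    0.05181   -0.03454
  eq          0.5359      0.573       8.06    0.05165
  solve Keq expr → x = -0.01727; check Q = 5.7760e-05

Direction: reverse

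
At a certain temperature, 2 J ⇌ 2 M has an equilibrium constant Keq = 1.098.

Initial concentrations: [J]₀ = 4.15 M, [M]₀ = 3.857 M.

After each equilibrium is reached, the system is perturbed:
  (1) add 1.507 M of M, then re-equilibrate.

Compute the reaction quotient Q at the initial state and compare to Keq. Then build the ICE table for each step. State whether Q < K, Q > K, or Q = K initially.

Q₀ = 0.8638 vs Keq = 1.098 ⇒ Q<K, forward
Step 1:
                    J           M
  Initial        4.15       3.857
  Change      -0.2401      0.2401
  Equil          3.91       4.097
  solve Keq expr → x = 0.12; check Q = 1.098
Then add 1.507 M of M.
Step 2:
                    J           M
  Initial        3.91       5.604
  Change       0.7359     -0.7359
  Equil         4.646       4.868
  solve Keq expr → x = -0.3679; check Q = 1.098

Q₀ = 0.8638; Q < K (proceeds forward)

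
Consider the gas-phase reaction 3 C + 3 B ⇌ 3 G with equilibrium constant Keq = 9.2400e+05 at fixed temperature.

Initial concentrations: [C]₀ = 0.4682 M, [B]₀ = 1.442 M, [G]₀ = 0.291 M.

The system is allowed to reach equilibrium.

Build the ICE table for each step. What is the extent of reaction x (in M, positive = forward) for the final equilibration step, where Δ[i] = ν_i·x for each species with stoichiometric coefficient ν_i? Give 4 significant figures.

Q₀ = 0.08007 vs Keq = 9.2400e+05 ⇒ Q<K, forward
Step 1:
                  C         B         G
  init       0.4682     1.442     0.291
  Δ         -0.4603   -0.4603    0.4603
  eq       0.007858    0.9817    0.7513
  solve Keq expr → x = 0.1534; check Q = 9.2400e+05

x = 0.1534 M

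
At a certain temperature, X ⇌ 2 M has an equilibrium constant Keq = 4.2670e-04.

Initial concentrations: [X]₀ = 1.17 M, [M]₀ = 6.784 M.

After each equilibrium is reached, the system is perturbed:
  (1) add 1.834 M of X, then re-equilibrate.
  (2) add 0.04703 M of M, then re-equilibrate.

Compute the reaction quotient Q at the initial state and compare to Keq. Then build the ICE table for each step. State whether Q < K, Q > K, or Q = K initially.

Q₀ = 39.34 vs Keq = 4.2670e-04 ⇒ Q>K, reverse
Step 1:
                    X           M
  I              1.17       6.784
  C              3.37       -6.74
  E              4.54     0.04401
  solve Keq expr → x = -3.37; check Q = 4.2670e-04
Then add 1.834 M of X.
Step 2:
                    X           M
  I             6.374     0.04401
  C         -0.004061    0.008121
  E              6.37     0.05213
  solve Keq expr → x = 0.004061; check Q = 4.2670e-04
Then add 0.04703 M of M.
Step 3:
                    X           M
  I              6.37     0.09916
  C           0.02347    -0.04693
  E             6.393     0.05223
  solve Keq expr → x = -0.02347; check Q = 4.2670e-04

Q₀ = 39.34; Q > K (proceeds reverse)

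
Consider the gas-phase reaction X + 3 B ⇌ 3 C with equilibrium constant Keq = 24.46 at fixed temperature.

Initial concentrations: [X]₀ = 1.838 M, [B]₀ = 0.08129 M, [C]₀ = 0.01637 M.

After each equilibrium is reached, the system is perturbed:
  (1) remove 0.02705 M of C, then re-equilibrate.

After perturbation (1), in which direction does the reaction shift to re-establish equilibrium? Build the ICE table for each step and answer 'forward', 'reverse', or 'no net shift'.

Direction: forward

Q₀ = 0.004443 vs Keq = 24.46 ⇒ Q<K, forward
Step 1:
                    X           B           C
  I             1.838     0.08129     0.01637
  C          -0.01993    -0.05979     0.05979
  E             1.818      0.0215     0.07616
  solve Keq expr → x = 0.01993; check Q = 24.46
Then remove 0.02705 M of C.
Step 2:
                    X           B           C
  I             1.818      0.0215     0.04911
  C         -0.001983    -0.00595     0.00595
  E             1.816     0.01555     0.05506
  solve Keq expr → x = 0.001983; check Q = 24.46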